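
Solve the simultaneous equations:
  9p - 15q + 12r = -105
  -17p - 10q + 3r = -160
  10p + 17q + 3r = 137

Row-reduce the augmented matrix:
R1 ← R1 / (9).
R2 ← R2 + 17·R1.
R3 ← R3 − 10·R1.
R2 ← R2 / (-115/3).
R1 ← R1 + 5/3·R2.
R3 ← R3 − 101/3·R2.
R3 ← R3 / (1404/115).
R1 ← R1 − 5/23·R3.
R2 ← R2 + 77/115·R3.
Reading off the reduced rows gives p = 5, q = 6, r = -5.

p = 5, q = 6, r = -5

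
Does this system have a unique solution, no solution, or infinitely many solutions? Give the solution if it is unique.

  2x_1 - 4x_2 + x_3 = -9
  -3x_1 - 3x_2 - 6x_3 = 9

infinitely many solutions

Row-reduce:
R1 ← R1 / (2).
R2 ← R2 + 3·R1.
R2 ← R2 / (-9).
R1 ← R1 + 2·R2.
Rank is 2 with 3 unknowns, leaving x_3 free.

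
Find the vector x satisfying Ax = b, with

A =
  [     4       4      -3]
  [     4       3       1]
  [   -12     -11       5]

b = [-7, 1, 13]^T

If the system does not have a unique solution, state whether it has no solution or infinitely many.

Row-reduce:
R1 ← R1 / (4).
R2 ← R2 − 4·R1.
R3 ← R3 + 12·R1.
R2 ← R2 / (-1).
R1 ← R1 − 1·R2.
R3 ← R3 − 1·R2.
Rank is 2 with 3 unknowns, leaving x_3 free.

infinitely many solutions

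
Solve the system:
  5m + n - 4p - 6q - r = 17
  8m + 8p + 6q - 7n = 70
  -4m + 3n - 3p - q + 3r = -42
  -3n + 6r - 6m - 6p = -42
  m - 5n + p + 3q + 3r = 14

Row-reduce:
R1 ← R1 / (5).
R2 ← R2 − 8·R1.
R3 ← R3 + 4·R1.
R4 ← R4 + 6·R1.
R5 ← R5 − 1·R1.
R2 ← R2 / (-43/5).
R1 ← R1 − 1/5·R2.
R3 ← R3 − 19/5·R2.
R4 ← R4 + 9/5·R2.
R5 ← R5 + 26/5·R2.
R3 ← R3 / (7/43).
R1 ← R1 + 20/43·R3.
R2 ← R2 + 72/43·R3.
R4 ← R4 + 594/43·R3.
R5 ← R5 + 297/43·R3.
R4 ← R4 / (576/7).
R1 ← R1 − 16/7·R4.
R2 ← R2 − 66/7·R4.
R3 ← R3 − 47/7·R4.
R5 ← R5 − 288/7·R4.
Rank is 4 with 5 unknowns, leaving r free.

infinitely many solutions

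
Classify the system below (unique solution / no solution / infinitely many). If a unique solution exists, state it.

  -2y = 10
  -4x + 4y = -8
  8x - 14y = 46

Row-reduce the augmented matrix:
Swap R1 and R2.
R1 ← R1 / (-4).
R3 ← R3 − 8·R1.
R2 ← R2 / (-2).
R1 ← R1 + 1·R2.
R3 ← R3 + 6·R2.
R3 reduces to 0 = 0, so the extra equation is consistent.
Reading off the reduced rows gives x = -3, y = -5.

x = -3, y = -5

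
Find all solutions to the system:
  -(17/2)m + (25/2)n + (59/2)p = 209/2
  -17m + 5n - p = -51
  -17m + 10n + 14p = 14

infinitely many solutions

Row-reduce:
R1 ← R1 / (-17/2).
R2 ← R2 + 17·R1.
R3 ← R3 + 17·R1.
R2 ← R2 / (-20).
R1 ← R1 + 25/17·R2.
R3 ← R3 + 15·R2.
Rank is 2 with 3 unknowns, leaving p free.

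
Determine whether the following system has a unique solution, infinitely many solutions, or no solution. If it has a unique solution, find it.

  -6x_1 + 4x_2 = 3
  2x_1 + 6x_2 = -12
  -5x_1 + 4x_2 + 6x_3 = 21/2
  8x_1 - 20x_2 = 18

x_1 = -3/2, x_2 = -3/2, x_3 = 3/2

Row-reduce the augmented matrix:
R1 ← R1 / (-6).
R2 ← R2 − 2·R1.
R3 ← R3 + 5·R1.
R4 ← R4 − 8·R1.
R2 ← R2 / (22/3).
R1 ← R1 + 2/3·R2.
R3 ← R3 − 2/3·R2.
R4 ← R4 + 44/3·R2.
R3 ← R3 / (6).
R4 reduces to 0 = 0, so the extra equation is consistent.
Reading off the reduced rows gives x_1 = -3/2, x_2 = -3/2, x_3 = 3/2.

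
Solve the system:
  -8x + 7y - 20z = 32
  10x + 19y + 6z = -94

Row-reduce:
R1 ← R1 / (-8).
R2 ← R2 − 10·R1.
R2 ← R2 / (111/4).
R1 ← R1 + 7/8·R2.
Rank is 2 with 3 unknowns, leaving z free.

infinitely many solutions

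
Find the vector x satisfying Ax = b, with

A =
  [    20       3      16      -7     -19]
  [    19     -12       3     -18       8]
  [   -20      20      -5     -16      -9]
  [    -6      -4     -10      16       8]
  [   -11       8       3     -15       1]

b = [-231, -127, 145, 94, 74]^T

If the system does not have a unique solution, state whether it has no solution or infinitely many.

x_1 = -4, x_2 = 6, x_3 = -3, x_4 = 1, x_5 = 6

Row-reduce the augmented matrix:
R1 ← R1 / (20).
R2 ← R2 − 19·R1.
R3 ← R3 + 20·R1.
R4 ← R4 + 6·R1.
R5 ← R5 + 11·R1.
R2 ← R2 / (-297/20).
R1 ← R1 − 3/20·R2.
R3 ← R3 − 23·R2.
R4 ← R4 + 31/10·R2.
R5 ← R5 − 193/20·R2.
R3 ← R3 / (-2345/297).
R1 ← R1 − 67/99·R3.
R2 ← R2 − 244/297·R3.
R4 ← R4 + 788/297·R3.
R5 ← R5 − 1150/297·R3.
R4 ← R4 / (70128/2345).
R1 ← R1 + 138/35·R4.
R2 ← R2 + 8109/2345·R4.
R3 ← R3 − 12052/2345·R4.
R5 ← R5 + 21633/469·R4.
R5 ← R5 / (1117/487).
R1 ← R1 + 287/487·R5.
R2 ← R2 + 639/487·R5.
R3 ← R3 + 455/1461·R5.
R4 ← R4 + 356/1461·R5.
Reading off the reduced rows gives x_1 = -4, x_2 = 6, x_3 = -3, x_4 = 1, x_5 = 6.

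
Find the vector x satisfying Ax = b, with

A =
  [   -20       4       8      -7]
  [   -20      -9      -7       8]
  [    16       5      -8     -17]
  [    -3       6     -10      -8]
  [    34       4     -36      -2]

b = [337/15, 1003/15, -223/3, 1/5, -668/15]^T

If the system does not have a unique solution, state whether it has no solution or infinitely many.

x_1 = -7/3, x_2 = 6/5, x_3 = -1, x_4 = 3

Row-reduce the augmented matrix:
R1 ← R1 / (-20).
R2 ← R2 + 20·R1.
R3 ← R3 − 16·R1.
R4 ← R4 + 3·R1.
R5 ← R5 − 34·R1.
R2 ← R2 / (-13).
R1 ← R1 + 1/5·R2.
R3 ← R3 − 41/5·R2.
R4 ← R4 − 27/5·R2.
R5 ← R5 − 54/5·R2.
R3 ← R3 / (-719/65).
R1 ← R1 + 11/65·R3.
R2 ← R2 − 15/13·R3.
R4 ← R4 + 1133/65·R3.
R5 ← R5 + 2266/65·R3.
R4 ← R4 / (57475/2876).
R1 ← R1 − 921/2876·R4.
R2 ← R2 + 1815/719·R4.
R3 ← R3 − 854/719·R4.
R5 ← R5 − 57475/1438·R4.
R5 reduces to 0 = 0, so the extra equation is consistent.
Reading off the reduced rows gives x_1 = -7/3, x_2 = 6/5, x_3 = -1, x_4 = 3.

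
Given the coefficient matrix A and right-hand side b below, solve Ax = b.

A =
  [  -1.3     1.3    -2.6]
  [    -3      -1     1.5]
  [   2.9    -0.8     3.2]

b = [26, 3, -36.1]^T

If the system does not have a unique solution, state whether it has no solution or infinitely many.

Row-reduce the augmented matrix:
R1 ← R1 / (-13/10).
R2 ← R2 + 3·R1.
R3 ← R3 − 29/10·R1.
R2 ← R2 / (-4).
R1 ← R1 + 1·R2.
R3 ← R3 − 21/10·R2.
R3 ← R3 / (107/80).
R1 ← R1 − 1/8·R3.
R2 ← R2 + 15/8·R3.
Reading off the reduced rows gives x_1 = -5, x_2 = 3, x_3 = -6.

x_1 = -5, x_2 = 3, x_3 = -6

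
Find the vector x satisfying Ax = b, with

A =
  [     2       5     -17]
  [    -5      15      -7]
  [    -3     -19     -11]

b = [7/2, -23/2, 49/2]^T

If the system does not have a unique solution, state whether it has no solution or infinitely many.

x_1 = 0, x_2 = -1, x_3 = -1/2

Row-reduce the augmented matrix:
R1 ← R1 / (2).
R2 ← R2 + 5·R1.
R3 ← R3 + 3·R1.
R2 ← R2 / (55/2).
R1 ← R1 − 5/2·R2.
R3 ← R3 + 23/2·R2.
R3 ← R3 / (-286/5).
R1 ← R1 + 4·R3.
R2 ← R2 + 9/5·R3.
Reading off the reduced rows gives x_1 = 0, x_2 = -1, x_3 = -1/2.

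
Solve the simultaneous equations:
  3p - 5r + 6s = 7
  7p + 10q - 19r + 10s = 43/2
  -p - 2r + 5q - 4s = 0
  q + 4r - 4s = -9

no solution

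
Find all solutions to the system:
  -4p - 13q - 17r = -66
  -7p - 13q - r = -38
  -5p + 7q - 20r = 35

p = -4, q = 5, r = 1

Row-reduce the augmented matrix:
R1 ← R1 / (-4).
R2 ← R2 + 7·R1.
R3 ← R3 + 5·R1.
R2 ← R2 / (39/4).
R1 ← R1 − 13/4·R2.
R3 ← R3 − 93/4·R2.
R3 ← R3 / (-875/13).
R1 ← R1 + 16/3·R3.
R2 ← R2 − 115/39·R3.
Reading off the reduced rows gives p = -4, q = 5, r = 1.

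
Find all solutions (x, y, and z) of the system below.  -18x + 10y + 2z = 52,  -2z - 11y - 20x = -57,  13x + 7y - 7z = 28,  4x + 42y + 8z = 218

x = 0, y = 5, z = 1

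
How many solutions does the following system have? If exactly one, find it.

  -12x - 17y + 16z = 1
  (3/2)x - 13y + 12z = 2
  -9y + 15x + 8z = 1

no solution

Row-reduce:
R1 ← R1 / (-12).
R2 ← R2 − 3/2·R1.
R3 ← R3 − 15·R1.
R2 ← R2 / (-121/8).
R1 ← R1 − 17/12·R2.
R3 ← R3 + 121/4·R2.
Row 3 reduces to 0 = -2, a contradiction. The system is inconsistent.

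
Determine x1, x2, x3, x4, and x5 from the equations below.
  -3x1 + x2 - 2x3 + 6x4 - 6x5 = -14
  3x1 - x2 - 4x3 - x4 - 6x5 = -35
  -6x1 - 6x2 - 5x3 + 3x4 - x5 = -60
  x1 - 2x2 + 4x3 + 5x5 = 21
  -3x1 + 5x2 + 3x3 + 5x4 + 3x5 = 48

x1 = 1, x2 = 5, x3 = 5, x4 = 1, x5 = 2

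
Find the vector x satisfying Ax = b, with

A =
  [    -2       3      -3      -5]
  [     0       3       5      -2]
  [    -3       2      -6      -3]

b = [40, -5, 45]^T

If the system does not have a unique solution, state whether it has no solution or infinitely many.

infinitely many solutions

Row-reduce:
R1 ← R1 / (-2).
R3 ← R3 + 3·R1.
R2 ← R2 / (3).
R1 ← R1 + 3/2·R2.
R3 ← R3 + 5/2·R2.
R3 ← R3 / (8/3).
R1 ← R1 − 4·R3.
R2 ← R2 − 5/3·R3.
Rank is 3 with 4 unknowns, leaving x_4 free.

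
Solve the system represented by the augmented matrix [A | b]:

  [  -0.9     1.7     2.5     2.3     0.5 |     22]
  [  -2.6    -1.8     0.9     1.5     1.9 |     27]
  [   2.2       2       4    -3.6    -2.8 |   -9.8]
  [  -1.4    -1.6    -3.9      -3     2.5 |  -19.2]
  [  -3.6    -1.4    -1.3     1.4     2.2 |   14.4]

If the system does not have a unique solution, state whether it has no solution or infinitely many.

Row-reduce the augmented matrix:
R1 ← R1 / (-9/10).
R2 ← R2 + 13/5·R1.
R3 ← R3 − 11/5·R1.
R4 ← R4 + 7/5·R1.
R5 ← R5 + 18/5·R1.
R2 ← R2 / (-302/45).
R1 ← R1 + 17/9·R2.
R3 ← R3 − 277/45·R2.
R4 ← R4 + 191/45·R2.
R5 ← R5 + 41/5·R2.
R3 ← R3 / (13023/3020).
R1 ← R1 + 603/604·R3.
R2 ← R2 − 569/604·R3.
R4 ← R4 + 11447/3020·R3.
R5 ← R5 + 10797/3020·R3.
R4 ← R4 / (-741559/130230).
R1 ← R1 + 2506/1447·R4.
R2 ← R2 − 17654/13023·R4.
R3 ← R3 + 8143/13023·R4.
R5 ← R5 + 32555/8682·R4.
R5 ← R5 / (-11800223/7415590).
R1 ← R1 + 114242/105937·R5.
R2 ← R2 − 2316/8149·R5.
R3 ← R3 + 233225/741559·R5.
R4 ← R4 + 53986/741559·R5.
Reading off the reduced rows gives x_1 = -1, x_2 = -3, x_3 = 6, x_4 = 4, x_5 = 4.

x_1 = -1, x_2 = -3, x_3 = 6, x_4 = 4, x_5 = 4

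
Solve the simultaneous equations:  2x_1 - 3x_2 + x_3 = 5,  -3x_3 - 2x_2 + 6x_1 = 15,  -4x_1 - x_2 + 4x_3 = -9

Row-reduce:
R1 ← R1 / (2).
R2 ← R2 − 6·R1.
R3 ← R3 + 4·R1.
R2 ← R2 / (7).
R1 ← R1 + 3/2·R2.
R3 ← R3 + 7·R2.
Row 3 reduces to 0 = 1, a contradiction. The system is inconsistent.

no solution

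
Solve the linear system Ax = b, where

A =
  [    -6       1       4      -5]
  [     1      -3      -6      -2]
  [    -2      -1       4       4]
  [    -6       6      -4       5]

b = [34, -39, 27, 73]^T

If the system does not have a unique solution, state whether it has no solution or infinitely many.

x_1 = -6, x_2 = 5, x_3 = 2, x_4 = 3

Row-reduce the augmented matrix:
R1 ← R1 / (-6).
R2 ← R2 − 1·R1.
R3 ← R3 + 2·R1.
R4 ← R4 + 6·R1.
R2 ← R2 / (-17/6).
R1 ← R1 + 1/6·R2.
R3 ← R3 + 4/3·R2.
R4 ← R4 − 5·R2.
R3 ← R3 / (88/17).
R1 ← R1 + 6/17·R3.
R2 ← R2 − 32/17·R3.
R4 ← R4 + 296/17·R3.
R4 ← R4 / (314/11).
R1 ← R1 − 65/44·R4.
R2 ← R2 + 17/11·R4.
R3 ← R3 − 119/88·R4.
Reading off the reduced rows gives x_1 = -6, x_2 = 5, x_3 = 2, x_4 = 3.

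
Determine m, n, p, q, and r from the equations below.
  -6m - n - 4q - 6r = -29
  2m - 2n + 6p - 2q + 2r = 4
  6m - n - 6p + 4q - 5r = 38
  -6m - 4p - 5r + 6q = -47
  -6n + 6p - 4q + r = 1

m = 6, n = -1, p = -3, q = -3, r = 1

Row-reduce the augmented matrix:
R1 ← R1 / (-6).
R2 ← R2 − 2·R1.
R3 ← R3 − 6·R1.
R4 ← R4 + 6·R1.
R2 ← R2 / (-7/3).
R1 ← R1 − 1/6·R2.
R3 ← R3 + 2·R2.
R4 ← R4 − 1·R2.
R5 ← R5 + 6·R2.
R3 ← R3 / (-78/7).
R1 ← R1 − 3/7·R3.
R2 ← R2 + 18/7·R3.
R4 ← R4 + 10/7·R3.
R5 ← R5 + 66/7·R3.
R4 ← R4 / (320/39).
R1 ← R1 − 7/13·R4.
R2 ← R2 − 10/13·R4.
R3 ← R3 + 10/39·R4.
R5 ← R5 − 28/13·R4.
R5 ← R5 / (387/40).
R1 ← R1 − 67/160·R5.
R2 ← R2 − 37/16·R5.
R3 ← R3 − 17/16·R5.
R4 ← R4 − 47/160·R5.
Reading off the reduced rows gives m = 6, n = -1, p = -3, q = -3, r = 1.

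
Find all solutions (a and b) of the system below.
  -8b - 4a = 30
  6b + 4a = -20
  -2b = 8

no solution

Row-reduce:
R1 ← R1 / (-4).
R2 ← R2 − 4·R1.
R2 ← R2 / (-2).
R1 ← R1 − 2·R2.
R3 ← R3 + 2·R2.
Row 3 reduces to 0 = -2, a contradiction. The system is inconsistent.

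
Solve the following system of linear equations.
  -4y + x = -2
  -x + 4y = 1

no solution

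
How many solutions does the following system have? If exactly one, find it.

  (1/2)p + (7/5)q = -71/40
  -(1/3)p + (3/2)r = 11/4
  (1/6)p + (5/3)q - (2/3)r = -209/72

Row-reduce the augmented matrix:
R1 ← R1 / (1/2).
R2 ← R2 + 1/3·R1.
R3 ← R3 − 1/6·R1.
R2 ← R2 / (14/15).
R1 ← R1 − 14/5·R2.
R3 ← R3 − 6/5·R2.
R3 ← R3 / (-109/42).
R1 ← R1 + 9/2·R3.
R2 ← R2 − 45/28·R3.
Reading off the reduced rows gives p = -3/4, q = -1, r = 5/3.

p = -3/4, q = -1, r = 5/3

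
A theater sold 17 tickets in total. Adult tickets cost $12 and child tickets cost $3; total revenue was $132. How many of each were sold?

adult tickets: 9, child tickets: 8

Let a = adult tickets, c = child tickets.
  a + c = 17
  12a + 3c = 132
From equation 1: a = 17 − c.
Substitute into equation 2 and solve: c = 8.
Then a = 9.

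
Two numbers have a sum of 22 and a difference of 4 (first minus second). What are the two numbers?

Let x = first number, y = second number.
  x + y = 22
  x - y = 4
Row-reduce the augmented matrix:
R2 ← R2 − 1·R1.
R2 ← R2 / (-2).
R1 ← R1 − 1·R2.
Reading off the reduced rows gives x = 13, y = 9.

first number: 13, second number: 9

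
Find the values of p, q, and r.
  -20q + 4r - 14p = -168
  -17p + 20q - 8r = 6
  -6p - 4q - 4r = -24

Row-reduce the augmented matrix:
R1 ← R1 / (-14).
R2 ← R2 + 17·R1.
R3 ← R3 + 6·R1.
R2 ← R2 / (310/7).
R1 ← R1 − 10/7·R2.
R3 ← R3 − 32/7·R2.
R3 ← R3 / (-136/31).
R1 ← R1 − 4/31·R3.
R2 ← R2 + 9/31·R3.
Reading off the reduced rows gives p = 6, q = 3, r = -6.

p = 6, q = 3, r = -6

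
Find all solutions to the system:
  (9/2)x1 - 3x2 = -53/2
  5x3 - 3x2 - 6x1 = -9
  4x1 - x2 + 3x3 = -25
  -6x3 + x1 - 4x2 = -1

no solution

Row-reduce:
R1 ← R1 / (9/2).
R2 ← R2 + 6·R1.
R3 ← R3 − 4·R1.
R4 ← R4 − 1·R1.
R2 ← R2 / (-7).
R1 ← R1 + 2/3·R2.
R3 ← R3 − 5/3·R2.
R4 ← R4 + 10/3·R2.
R3 ← R3 / (88/21).
R1 ← R1 + 10/21·R3.
R2 ← R2 + 5/7·R3.
R4 ← R4 + 176/21·R3.
Row 4 reduces to 0 = 2, a contradiction. The system is inconsistent.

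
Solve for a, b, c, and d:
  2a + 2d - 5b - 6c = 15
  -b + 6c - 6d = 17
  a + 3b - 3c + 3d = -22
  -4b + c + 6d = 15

Row-reduce the augmented matrix:
R1 ← R1 / (2).
R3 ← R3 − 1·R1.
R2 ← R2 / (-1).
R1 ← R1 + 5/2·R2.
R3 ← R3 − 11/2·R2.
R4 ← R4 + 4·R2.
R3 ← R3 / (33).
R1 ← R1 + 18·R3.
R2 ← R2 + 6·R3.
R4 ← R4 + 23·R3.
R4 ← R4 / (277/33).
R1 ← R1 + 10/11·R4.
R2 ← R2 − 4/11·R4.
R3 ← R3 + 31/33·R4.
Reading off the reduced rows gives a = -1, b = -5, c = 1, d = -1.

a = -1, b = -5, c = 1, d = -1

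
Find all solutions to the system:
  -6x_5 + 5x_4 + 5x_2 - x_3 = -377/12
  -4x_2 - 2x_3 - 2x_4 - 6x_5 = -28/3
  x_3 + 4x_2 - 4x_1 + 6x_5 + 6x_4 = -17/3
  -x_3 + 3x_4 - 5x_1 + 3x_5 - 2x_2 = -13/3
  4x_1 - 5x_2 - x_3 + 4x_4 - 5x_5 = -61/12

Row-reduce the augmented matrix:
Swap R1 and R3.
R1 ← R1 / (-4).
R4 ← R4 + 5·R1.
R5 ← R5 − 4·R1.
R2 ← R2 / (-4).
R1 ← R1 + 1·R2.
R3 ← R3 − 5·R2.
R4 ← R4 + 7·R2.
R5 ← R5 + 1·R2.
R3 ← R3 / (-7/2).
R1 ← R1 − 1/4·R3.
R2 ← R2 − 1/2·R3.
R4 ← R4 − 5/4·R3.
R5 ← R5 − 1/2·R3.
R4 ← R4 / (-3/28).
R1 ← R1 + 23/28·R4.
R2 ← R2 − 6/7·R4.
R3 ← R3 + 5/7·R4.
R5 ← R5 − 76/7·R4.
R5 ← R5 / (120).
R1 ← R1 + 10·R5.
R2 ← R2 − 9·R5.
R3 ← R3 + 4·R5.
R4 ← R4 + 11·R5.
Reading off the reduced rows gives x_1 = 7/3, x_2 = -5/4, x_3 = -1/3, x_4 = -3/2, x_5 = 3.

x_1 = 7/3, x_2 = -5/4, x_3 = -1/3, x_4 = -3/2, x_5 = 3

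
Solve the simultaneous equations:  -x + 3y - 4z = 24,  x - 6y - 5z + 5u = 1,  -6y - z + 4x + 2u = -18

Row-reduce:
R1 ← R1 / (-1).
R2 ← R2 − 1·R1.
R3 ← R3 − 4·R1.
R2 ← R2 / (-3).
R1 ← R1 + 3·R2.
R3 ← R3 − 6·R2.
R3 ← R3 / (-35).
R1 ← R1 − 13·R3.
R2 ← R2 − 3·R3.
Rank is 3 with 4 unknowns, leaving u free.

infinitely many solutions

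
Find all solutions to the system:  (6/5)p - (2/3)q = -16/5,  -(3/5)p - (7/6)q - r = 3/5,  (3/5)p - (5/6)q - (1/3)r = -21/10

Row-reduce:
R1 ← R1 / (6/5).
R2 ← R2 + 3/5·R1.
R3 ← R3 − 3/5·R1.
R2 ← R2 / (-3/2).
R1 ← R1 + 5/9·R2.
R3 ← R3 + 1/2·R2.
Row 3 reduces to 0 = -1/6, a contradiction. The system is inconsistent.

no solution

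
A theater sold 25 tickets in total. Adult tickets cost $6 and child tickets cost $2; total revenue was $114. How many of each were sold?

adult tickets: 16, child tickets: 9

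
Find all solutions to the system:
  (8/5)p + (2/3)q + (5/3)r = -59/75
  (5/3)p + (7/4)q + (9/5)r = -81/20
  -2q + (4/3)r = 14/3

p = 9/5, q = -3, r = -1

Row-reduce the augmented matrix:
R1 ← R1 / (8/5).
R2 ← R2 − 5/3·R1.
R2 ← R2 / (19/18).
R1 ← R1 − 5/12·R2.
R3 ← R3 + 2·R2.
R3 ← R3 / (829/570).
R1 ← R1 − 309/304·R3.
R2 ← R2 − 23/380·R3.
Reading off the reduced rows gives p = 9/5, q = -3, r = -1.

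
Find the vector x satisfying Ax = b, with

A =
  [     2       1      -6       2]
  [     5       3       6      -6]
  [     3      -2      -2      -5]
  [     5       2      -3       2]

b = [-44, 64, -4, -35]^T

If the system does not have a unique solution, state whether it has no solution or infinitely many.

x_1 = -4, x_2 = 6, x_3 = 5, x_4 = -6

Row-reduce the augmented matrix:
R1 ← R1 / (2).
R2 ← R2 − 5·R1.
R3 ← R3 − 3·R1.
R4 ← R4 − 5·R1.
R2 ← R2 / (1/2).
R1 ← R1 − 1/2·R2.
R3 ← R3 + 7/2·R2.
R4 ← R4 + 1/2·R2.
R3 ← R3 / (154).
R1 ← R1 + 24·R3.
R2 ← R2 − 42·R3.
R4 ← R4 − 33·R3.
R4 ← R4 / (59/14).
R1 ← R1 + 96/77·R4.
R2 ← R2 − 13/11·R4.
R3 ← R3 + 85/154·R4.
Reading off the reduced rows gives x_1 = -4, x_2 = 6, x_3 = 5, x_4 = -6.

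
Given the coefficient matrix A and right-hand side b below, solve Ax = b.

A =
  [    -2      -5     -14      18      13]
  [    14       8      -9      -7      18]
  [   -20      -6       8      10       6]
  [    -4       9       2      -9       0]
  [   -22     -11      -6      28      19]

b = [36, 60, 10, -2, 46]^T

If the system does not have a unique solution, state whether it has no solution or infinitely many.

Row-reduce:
R1 ← R1 / (-2).
R2 ← R2 − 14·R1.
R3 ← R3 + 20·R1.
R4 ← R4 + 4·R1.
R5 ← R5 + 22·R1.
R2 ← R2 / (-27).
R1 ← R1 − 5/2·R2.
R3 ← R3 − 44·R2.
R4 ← R4 − 19·R2.
R5 ← R5 − 44·R2.
R3 ← R3 / (-712/27).
R1 ← R1 + 157/54·R3.
R2 ← R2 − 107/27·R3.
R4 ← R4 + 1223/27·R3.
R5 ← R5 + 712/27·R3.
R4 ← R4 / (-839/356).
R1 ← R1 + 441/712·R4.
R2 ← R2 + 289/356·R4.
R3 ← R3 + 323/356·R4.
Rank is 4 with 5 unknowns, leaving x_5 free.

infinitely many solutions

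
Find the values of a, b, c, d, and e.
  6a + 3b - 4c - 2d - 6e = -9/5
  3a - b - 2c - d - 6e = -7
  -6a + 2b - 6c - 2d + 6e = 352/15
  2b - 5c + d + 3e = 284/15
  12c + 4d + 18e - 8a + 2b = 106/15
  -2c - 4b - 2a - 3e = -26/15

a = -3/5, b = 1, c = -7/3, d = 5/3, e = 6/5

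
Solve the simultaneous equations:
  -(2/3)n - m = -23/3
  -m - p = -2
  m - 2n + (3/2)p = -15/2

Row-reduce the augmented matrix:
R1 ← R1 / (-1).
R2 ← R2 + 1·R1.
R3 ← R3 − 1·R1.
R2 ← R2 / (2/3).
R1 ← R1 − 2/3·R2.
R3 ← R3 + 8/3·R2.
R3 ← R3 / (-5/2).
R1 ← R1 − 1·R3.
R2 ← R2 + 3/2·R3.
Reading off the reduced rows gives m = 5, n = 4, p = -3.

m = 5, n = 4, p = -3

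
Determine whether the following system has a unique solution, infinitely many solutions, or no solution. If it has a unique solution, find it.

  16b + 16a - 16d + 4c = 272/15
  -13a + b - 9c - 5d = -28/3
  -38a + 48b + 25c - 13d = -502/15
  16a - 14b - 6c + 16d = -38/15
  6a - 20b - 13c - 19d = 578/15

a = 3/5, b = -1, c = 4/5, d = -4/3

Row-reduce the augmented matrix:
R1 ← R1 / (16).
R2 ← R2 + 13·R1.
R3 ← R3 + 38·R1.
R4 ← R4 − 16·R1.
R5 ← R5 − 6·R1.
R2 ← R2 / (14).
R1 ← R1 − 1·R2.
R3 ← R3 − 86·R2.
R4 ← R4 + 30·R2.
R5 ← R5 + 26·R2.
R3 ← R3 / (1955/28).
R1 ← R1 − 37/56·R3.
R2 ← R2 + 23/56·R3.
R4 ← R4 + 625/28·R3.
R5 ← R5 + 705/28·R3.
R4 ← R4 / (4877/391).
R1 ← R1 + 1087/3910·R4.
R2 ← R2 + 159/170·R4.
R3 ← R3 − 1668/1955·R4.
R5 ← R5 + 9754/391·R4.
R5 reduces to 0 = 0, so the extra equation is consistent.
Reading off the reduced rows gives a = 3/5, b = -1, c = 4/5, d = -4/3.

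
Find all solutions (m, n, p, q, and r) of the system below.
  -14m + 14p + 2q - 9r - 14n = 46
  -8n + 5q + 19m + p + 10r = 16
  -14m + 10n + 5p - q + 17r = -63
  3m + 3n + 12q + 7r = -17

infinitely many solutions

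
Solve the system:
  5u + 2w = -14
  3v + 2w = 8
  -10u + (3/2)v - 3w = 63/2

no solution

Row-reduce:
R1 ← R1 / (5).
R3 ← R3 + 10·R1.
R2 ← R2 / (3).
R3 ← R3 − 3/2·R2.
Row 3 reduces to 0 = -1/2, a contradiction. The system is inconsistent.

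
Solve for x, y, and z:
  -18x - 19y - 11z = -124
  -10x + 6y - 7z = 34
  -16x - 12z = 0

x = 3, y = 6, z = -4

Row-reduce the augmented matrix:
R1 ← R1 / (-18).
R2 ← R2 + 10·R1.
R3 ← R3 + 16·R1.
R2 ← R2 / (149/9).
R1 ← R1 − 19/18·R2.
R3 ← R3 − 152/9·R2.
R3 ← R3 / (-196/149).
R1 ← R1 − 199/298·R3.
R2 ← R2 + 8/149·R3.
Reading off the reduced rows gives x = 3, y = 6, z = -4.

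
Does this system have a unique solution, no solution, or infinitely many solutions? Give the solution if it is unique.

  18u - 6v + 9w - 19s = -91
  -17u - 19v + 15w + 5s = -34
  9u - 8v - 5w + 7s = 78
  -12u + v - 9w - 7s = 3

Row-reduce the augmented matrix:
R1 ← R1 / (18).
R2 ← R2 + 17·R1.
R3 ← R3 − 9·R1.
R4 ← R4 + 12·R1.
R2 ← R2 / (-74/3).
R1 ← R1 + 1/3·R2.
R3 ← R3 + 5·R2.
R4 ← R4 + 3·R2.
R3 ← R3 / (-2111/148).
R1 ← R1 − 27/148·R3.
R2 ← R2 + 141/148·R3.
R4 ← R4 + 867/148·R3.
R4 ← R4 / (-164320/6333).
R1 ← R1 + 4028/6333·R4.
R2 ← R2 + 4766/6333·R4.
R3 ← R3 + 8491/6333·R4.
Reading off the reduced rows gives u = 1, v = -2, w = -5, s = 4.

u = 1, v = -2, w = -5, s = 4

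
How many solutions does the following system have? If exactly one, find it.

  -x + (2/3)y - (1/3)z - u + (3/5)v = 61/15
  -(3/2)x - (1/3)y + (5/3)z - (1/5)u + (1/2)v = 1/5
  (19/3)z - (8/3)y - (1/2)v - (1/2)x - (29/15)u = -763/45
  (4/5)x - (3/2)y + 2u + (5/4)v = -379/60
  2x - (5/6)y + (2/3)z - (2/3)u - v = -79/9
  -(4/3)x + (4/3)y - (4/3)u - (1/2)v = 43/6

x = -3, y = 8/3, z = -5/3, u = 2/3, v = -1

Row-reduce the augmented matrix:
R1 ← R1 / (-1).
R2 ← R2 + 3/2·R1.
R3 ← R3 + 1/2·R1.
R4 ← R4 − 4/5·R1.
R5 ← R5 − 2·R1.
R6 ← R6 + 4/3·R1.
R2 ← R2 / (-4/3).
R1 ← R1 + 2/3·R2.
R3 ← R3 + 3·R2.
R4 ← R4 + 29/30·R2.
R5 ← R5 − 1/2·R2.
R6 ← R6 − 4/9·R2.
R3 ← R3 / (13/8).
R1 ← R1 + 3/4·R3.
R2 ← R2 + 13/8·R3.
R4 ← R4 + 147/80·R3.
R5 ← R5 − 13/16·R3.
R6 ← R6 − 7/6·R3.
R4 ← R4 / (-1518/325).
R1 ← R1 + 108/65·R4.
R2 ← R2 + 16/3·R4.
R3 ← R3 + 523/195·R4.
R6 ← R6 − 2084/585·R4.
Swap R5 and R6.
R5 ← R5 / (4159/34155).
R1 ← R1 + 563/506·R5.
R2 ← R2 + 23176/11385·R5.
R3 ← R3 + 21191/18216·R5.
R4 ← R4 + 2773/6072·R5.
R6 reduces to 0 = 0, so the extra equation is consistent.
Reading off the reduced rows gives x = -3, y = 8/3, z = -5/3, u = 2/3, v = -1.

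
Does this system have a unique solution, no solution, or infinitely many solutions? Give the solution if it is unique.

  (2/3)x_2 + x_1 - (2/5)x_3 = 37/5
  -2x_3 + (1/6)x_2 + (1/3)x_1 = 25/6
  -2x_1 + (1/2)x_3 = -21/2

x_1 = 5, x_2 = 3, x_3 = -1

Row-reduce the augmented matrix:
R2 ← R2 − 1/3·R1.
R3 ← R3 + 2·R1.
R2 ← R2 / (-1/18).
R1 ← R1 − 2/3·R2.
R3 ← R3 − 4/3·R2.
R3 ← R3 / (-451/10).
R1 ← R1 + 114/5·R3.
R2 ← R2 − 168/5·R3.
Reading off the reduced rows gives x_1 = 5, x_2 = 3, x_3 = -1.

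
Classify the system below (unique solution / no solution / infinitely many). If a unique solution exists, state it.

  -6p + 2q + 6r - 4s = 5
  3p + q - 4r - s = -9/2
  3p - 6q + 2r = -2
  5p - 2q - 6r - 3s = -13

p = 1, q = 3/2, r = 2, s = 1

Row-reduce the augmented matrix:
R1 ← R1 / (-6).
R2 ← R2 − 3·R1.
R3 ← R3 − 3·R1.
R4 ← R4 − 5·R1.
R2 ← R2 / (2).
R1 ← R1 + 1/3·R2.
R3 ← R3 + 5·R2.
R4 ← R4 + 1/3·R2.
R3 ← R3 / (5/2).
R1 ← R1 + 7/6·R3.
R2 ← R2 + 1/2·R3.
R4 ← R4 + 7/6·R3.
R4 ← R4 / (-169/15).
R1 ← R1 + 64/15·R4.
R2 ← R2 + 17/5·R4.
R3 ← R3 + 19/5·R4.
Reading off the reduced rows gives p = 1, q = 3/2, r = 2, s = 1.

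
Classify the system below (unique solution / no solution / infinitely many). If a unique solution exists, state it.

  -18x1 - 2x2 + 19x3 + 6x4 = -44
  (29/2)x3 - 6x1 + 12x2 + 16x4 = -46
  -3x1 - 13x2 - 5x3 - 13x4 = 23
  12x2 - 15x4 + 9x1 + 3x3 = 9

Row-reduce:
R1 ← R1 / (-18).
R2 ← R2 + 6·R1.
R3 ← R3 + 3·R1.
R4 ← R4 − 9·R1.
R2 ← R2 / (38/3).
R1 ← R1 − 1/9·R2.
R3 ← R3 + 38/3·R2.
R4 ← R4 − 11·R2.
Swap R3 and R4.
R3 ← R3 / (411/76).
R1 ← R1 + 257/228·R3.
R2 ← R2 − 49/76·R3.
Row 4 reduces to 0 = -1, a contradiction. The system is inconsistent.

no solution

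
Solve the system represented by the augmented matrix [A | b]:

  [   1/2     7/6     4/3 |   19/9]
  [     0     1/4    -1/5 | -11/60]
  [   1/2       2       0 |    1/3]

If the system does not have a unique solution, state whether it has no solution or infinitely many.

x_1 = -2, x_2 = 2/3, x_3 = 7/4

Row-reduce the augmented matrix:
R1 ← R1 / (1/2).
R3 ← R3 − 1/2·R1.
R2 ← R2 / (1/4).
R1 ← R1 − 7/3·R2.
R3 ← R3 − 5/6·R2.
R3 ← R3 / (-2/3).
R1 ← R1 − 68/15·R3.
R2 ← R2 + 4/5·R3.
Reading off the reduced rows gives x_1 = -2, x_2 = 2/3, x_3 = 7/4.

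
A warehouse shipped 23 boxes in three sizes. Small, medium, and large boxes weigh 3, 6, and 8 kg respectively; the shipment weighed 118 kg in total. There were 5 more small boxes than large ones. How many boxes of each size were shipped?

small boxes: 10, medium boxes: 8, large boxes: 5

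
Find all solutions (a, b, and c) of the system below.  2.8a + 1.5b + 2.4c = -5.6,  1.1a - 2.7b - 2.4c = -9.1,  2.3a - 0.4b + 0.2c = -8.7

Row-reduce the augmented matrix:
R1 ← R1 / (14/5).
R2 ← R2 − 11/10·R1.
R3 ← R3 − 23/10·R1.
R2 ← R2 / (-921/280).
R1 ← R1 − 15/28·R2.
R3 ← R3 + 457/280·R2.
R3 ← R3 / (-173/1535).
R1 ← R1 − 96/307·R3.
R2 ← R2 − 312/307·R3.
Reading off the reduced rows gives a = -5, b = -4, c = 6.

a = -5, b = -4, c = 6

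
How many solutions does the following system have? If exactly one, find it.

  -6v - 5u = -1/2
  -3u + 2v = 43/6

u = -3/2, v = 4/3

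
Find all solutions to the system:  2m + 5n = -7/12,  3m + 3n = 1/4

Row-reduce the augmented matrix:
R1 ← R1 / (2).
R2 ← R2 − 3·R1.
R2 ← R2 / (-9/2).
R1 ← R1 − 5/2·R2.
Reading off the reduced rows gives m = 1/3, n = -1/4.

m = 1/3, n = -1/4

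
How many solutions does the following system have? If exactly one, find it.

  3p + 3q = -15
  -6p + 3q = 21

p = -4, q = -1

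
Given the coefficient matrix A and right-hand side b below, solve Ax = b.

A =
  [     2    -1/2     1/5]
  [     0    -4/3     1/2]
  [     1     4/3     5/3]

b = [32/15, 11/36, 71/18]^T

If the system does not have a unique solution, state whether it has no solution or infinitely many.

x_1 = 1, x_2 = 1/3, x_3 = 3/2

Row-reduce the augmented matrix:
R1 ← R1 / (2).
R3 ← R3 − 1·R1.
R2 ← R2 / (-4/3).
R1 ← R1 + 1/4·R2.
R3 ← R3 − 19/12·R2.
R3 ← R3 / (1037/480).
R1 ← R1 − 1/160·R3.
R2 ← R2 + 3/8·R3.
Reading off the reduced rows gives x_1 = 1, x_2 = 1/3, x_3 = 3/2.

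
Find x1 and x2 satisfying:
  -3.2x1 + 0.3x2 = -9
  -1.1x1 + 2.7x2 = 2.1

x1 = 3, x2 = 2

Row-reduce the augmented matrix:
R1 ← R1 / (-16/5).
R2 ← R2 + 11/10·R1.
R2 ← R2 / (831/320).
R1 ← R1 + 3/32·R2.
Reading off the reduced rows gives x1 = 3, x2 = 2.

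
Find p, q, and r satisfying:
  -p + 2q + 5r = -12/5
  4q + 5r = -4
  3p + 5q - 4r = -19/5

p = 2/5, q = -1, r = 0

Row-reduce the augmented matrix:
R1 ← R1 / (-1).
R3 ← R3 − 3·R1.
R2 ← R2 / (4).
R1 ← R1 + 2·R2.
R3 ← R3 − 11·R2.
R3 ← R3 / (-11/4).
R1 ← R1 + 5/2·R3.
R2 ← R2 − 5/4·R3.
Reading off the reduced rows gives p = 2/5, q = -1, r = 0.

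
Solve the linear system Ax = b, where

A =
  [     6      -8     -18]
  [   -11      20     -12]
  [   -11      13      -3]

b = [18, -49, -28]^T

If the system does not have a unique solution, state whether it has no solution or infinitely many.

Row-reduce the augmented matrix:
R1 ← R1 / (6).
R2 ← R2 + 11·R1.
R3 ← R3 + 11·R1.
R2 ← R2 / (16/3).
R1 ← R1 + 4/3·R2.
R3 ← R3 + 5/3·R2.
R3 ← R3 / (-801/16).
R1 ← R1 + 57/4·R3.
R2 ← R2 + 135/16·R3.
Reading off the reduced rows gives x_1 = -1, x_2 = -3, x_3 = 0.

x_1 = -1, x_2 = -3, x_3 = 0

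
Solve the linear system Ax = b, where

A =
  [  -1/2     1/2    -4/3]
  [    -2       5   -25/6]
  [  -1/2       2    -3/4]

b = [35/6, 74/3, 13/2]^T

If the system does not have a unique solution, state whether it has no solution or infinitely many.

Row-reduce:
R1 ← R1 / (-1/2).
R2 ← R2 + 2·R1.
R3 ← R3 + 1/2·R1.
R2 ← R2 / (3).
R1 ← R1 + 1·R2.
R3 ← R3 − 3/2·R2.
Rank is 2 with 3 unknowns, leaving x_3 free.

infinitely many solutions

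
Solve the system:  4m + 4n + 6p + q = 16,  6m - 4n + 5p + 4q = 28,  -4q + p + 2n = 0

Row-reduce:
R1 ← R1 / (4).
R2 ← R2 − 6·R1.
R2 ← R2 / (-10).
R1 ← R1 − 1·R2.
R3 ← R3 − 2·R2.
R3 ← R3 / (1/5).
R1 ← R1 − 11/10·R3.
R2 ← R2 − 2/5·R3.
Rank is 3 with 4 unknowns, leaving q free.

infinitely many solutions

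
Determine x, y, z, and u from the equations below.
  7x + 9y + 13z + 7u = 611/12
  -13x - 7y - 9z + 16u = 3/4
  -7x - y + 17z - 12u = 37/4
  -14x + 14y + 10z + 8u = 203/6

x = 2/3, y = 1/3, z = 9/4, u = 2

Row-reduce the augmented matrix:
R1 ← R1 / (7).
R2 ← R2 + 13·R1.
R3 ← R3 + 7·R1.
R4 ← R4 + 14·R1.
R2 ← R2 / (68/7).
R1 ← R1 − 9/7·R2.
R3 ← R3 − 8·R2.
R4 ← R4 − 32·R2.
R3 ← R3 / (298/17).
R1 ← R1 + 5/34·R3.
R2 ← R2 − 53/34·R3.
R4 ← R4 + 236/17·R3.
R4 ← R4 / (-14364/149).
R1 ← R1 + 459/149·R4.
R2 ← R2 − 1655/298·R4.
R3 ← R3 + 491/298·R4.
Reading off the reduced rows gives x = 2/3, y = 1/3, z = 9/4, u = 2.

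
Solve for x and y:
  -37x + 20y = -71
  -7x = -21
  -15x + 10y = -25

x = 3, y = 2

Row-reduce the augmented matrix:
R1 ← R1 / (-37).
R2 ← R2 + 7·R1.
R3 ← R3 + 15·R1.
R2 ← R2 / (-140/37).
R1 ← R1 + 20/37·R2.
R3 ← R3 − 70/37·R2.
R3 reduces to 0 = 0, so the extra equation is consistent.
Reading off the reduced rows gives x = 3, y = 2.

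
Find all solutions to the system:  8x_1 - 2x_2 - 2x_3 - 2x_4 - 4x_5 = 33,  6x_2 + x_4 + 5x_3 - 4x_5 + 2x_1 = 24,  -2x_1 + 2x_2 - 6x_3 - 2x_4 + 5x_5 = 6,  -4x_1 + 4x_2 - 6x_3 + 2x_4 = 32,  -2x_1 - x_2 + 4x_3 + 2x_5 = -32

Row-reduce:
R1 ← R1 / (8).
R2 ← R2 − 2·R1.
R3 ← R3 + 2·R1.
R4 ← R4 + 4·R1.
R5 ← R5 + 2·R1.
R2 ← R2 / (13/2).
R1 ← R1 + 1/4·R2.
R3 ← R3 − 3/2·R2.
R4 ← R4 − 3·R2.
R5 ← R5 + 3/2·R2.
R3 ← R3 / (-101/13).
R1 ← R1 + 1/26·R3.
R2 ← R2 − 11/13·R3.
R4 ← R4 + 124/13·R3.
R5 ← R5 − 62/13·R3.
R4 ← R4 / (384/101).
R1 ← R1 + 18/101·R4.
R2 ← R2 + 8/101·R4.
R3 ← R3 − 37/101·R4.
R5 ← R5 + 192/101·R4.
Row 5 reduces to 0 = 1/2, a contradiction. The system is inconsistent.

no solution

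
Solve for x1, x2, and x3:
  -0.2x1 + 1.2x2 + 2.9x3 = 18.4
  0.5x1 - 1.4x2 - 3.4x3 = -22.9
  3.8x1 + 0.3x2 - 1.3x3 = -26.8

x1 = -5, x2 = 0, x3 = 6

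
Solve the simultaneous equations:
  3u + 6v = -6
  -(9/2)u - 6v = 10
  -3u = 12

Row-reduce:
R1 ← R1 / (3).
R2 ← R2 + 9/2·R1.
R3 ← R3 + 3·R1.
R2 ← R2 / (3).
R1 ← R1 − 2·R2.
R3 ← R3 − 6·R2.
Row 3 reduces to 0 = 4, a contradiction. The system is inconsistent.

no solution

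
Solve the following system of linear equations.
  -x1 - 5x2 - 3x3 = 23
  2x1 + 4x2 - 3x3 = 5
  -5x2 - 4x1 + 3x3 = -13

x1 = 6, x2 = -4, x3 = -3

Row-reduce the augmented matrix:
R1 ← R1 / (-1).
R2 ← R2 − 2·R1.
R3 ← R3 + 4·R1.
R2 ← R2 / (-6).
R1 ← R1 − 5·R2.
R3 ← R3 − 15·R2.
R3 ← R3 / (-15/2).
R1 ← R1 + 9/2·R3.
R2 ← R2 − 3/2·R3.
Reading off the reduced rows gives x1 = 6, x2 = -4, x3 = -3.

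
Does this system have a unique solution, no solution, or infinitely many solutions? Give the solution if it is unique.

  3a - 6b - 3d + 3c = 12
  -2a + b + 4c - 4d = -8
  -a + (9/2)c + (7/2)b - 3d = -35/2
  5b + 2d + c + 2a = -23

Row-reduce:
R1 ← R1 / (3).
R2 ← R2 + 2·R1.
R3 ← R3 + 1·R1.
R4 ← R4 − 2·R1.
R2 ← R2 / (-3).
R1 ← R1 + 2·R2.
R3 ← R3 − 3/2·R2.
R4 ← R4 − 9·R2.
R3 ← R3 / (17/2).
R1 ← R1 + 3·R3.
R2 ← R2 + 2·R3.
R4 ← R4 − 17·R3.
Row 4 reduces to 0 = -4, a contradiction. The system is inconsistent.

no solution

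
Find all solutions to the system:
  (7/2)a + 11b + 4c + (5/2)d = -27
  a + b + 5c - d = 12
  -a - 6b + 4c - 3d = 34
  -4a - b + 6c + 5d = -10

infinitely many solutions

Row-reduce:
R1 ← R1 / (7/2).
R2 ← R2 − 1·R1.
R3 ← R3 + 1·R1.
R4 ← R4 + 4·R1.
R2 ← R2 / (-15/7).
R1 ← R1 − 22/7·R2.
R3 ← R3 + 20/7·R2.
R4 ← R4 − 81/7·R2.
Swap R3 and R4.
R3 ← R3 / (157/5).
R1 ← R1 − 34/5·R3.
R2 ← R2 + 9/5·R3.
Rank is 3 with 4 unknowns, leaving d free.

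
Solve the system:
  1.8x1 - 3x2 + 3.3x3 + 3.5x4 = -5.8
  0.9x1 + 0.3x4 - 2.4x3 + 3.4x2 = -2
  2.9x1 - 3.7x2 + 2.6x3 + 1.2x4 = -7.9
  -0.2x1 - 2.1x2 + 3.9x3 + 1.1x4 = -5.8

x1 = -3, x2 = -2, x3 = -3, x4 = 1

Row-reduce the augmented matrix:
R1 ← R1 / (9/5).
R2 ← R2 − 9/10·R1.
R3 ← R3 − 29/10·R1.
R4 ← R4 + 1/5·R1.
R2 ← R2 / (49/10).
R1 ← R1 + 5/3·R2.
R3 ← R3 − 17/15·R2.
R4 ← R4 + 73/30·R2.
R3 ← R3 / (-5233/2940).
R1 ← R1 − 67/147·R3.
R2 ← R2 + 81/98·R3.
R4 ← R4 − 6631/2940·R3.
R4 ← R4 / (-139123/31398).
R1 ← R1 − 6287/15699·R4.
R2 ← R2 − 8423/5233·R4.
R3 ← R3 − 36193/15699·R4.
Reading off the reduced rows gives x1 = -3, x2 = -2, x3 = -3, x4 = 1.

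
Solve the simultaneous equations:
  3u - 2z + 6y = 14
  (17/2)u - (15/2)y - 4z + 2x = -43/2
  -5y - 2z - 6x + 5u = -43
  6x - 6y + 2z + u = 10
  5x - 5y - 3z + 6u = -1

Row-reduce:
Swap R1 and R2.
R1 ← R1 / (2).
R3 ← R3 + 6·R1.
R4 ← R4 − 6·R1.
R5 ← R5 − 5·R1.
R2 ← R2 / (6).
R1 ← R1 + 15/4·R2.
R3 ← R3 + 55/2·R2.
R4 ← R4 − 33/2·R2.
R5 ← R5 − 55/4·R2.
R3 ← R3 / (-139/6).
R1 ← R1 + 13/4·R3.
R2 ← R2 + 1/3·R3.
R4 ← R4 − 39/2·R3.
R5 ← R5 − 139/12·R3.
R4 ← R4 / (625/139).
R1 ← R1 + 23/278·R4.
R2 ← R2 + 19/139·R4.
R3 ← R3 + 531/278·R4.
Row 5 reduces to 0 = -1, a contradiction. The system is inconsistent.

no solution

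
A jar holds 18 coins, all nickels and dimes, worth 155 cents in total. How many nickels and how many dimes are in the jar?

nickels: 5, dimes: 13

Let n = nickels, d = dimes.
  n + d = 18
  5n + 10d = 155
Row-reduce the augmented matrix:
R2 ← R2 − 5·R1.
R2 ← R2 / (5).
R1 ← R1 − 1·R2.
Reading off the reduced rows gives n = 5, d = 13.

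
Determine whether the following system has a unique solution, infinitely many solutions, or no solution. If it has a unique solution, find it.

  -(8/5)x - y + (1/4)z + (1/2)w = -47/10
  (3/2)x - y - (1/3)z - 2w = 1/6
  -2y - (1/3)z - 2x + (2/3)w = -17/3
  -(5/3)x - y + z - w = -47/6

Row-reduce the augmented matrix:
R1 ← R1 / (-8/5).
R2 ← R2 − 3/2·R1.
R3 ← R3 + 2·R1.
R4 ← R4 + 5/3·R1.
R2 ← R2 / (-31/16).
R1 ← R1 − 5/8·R2.
R3 ← R3 + 3/4·R2.
R4 ← R4 − 1/24·R2.
R3 ← R3 / (-113/186).
R1 ← R1 + 35/186·R3.
R2 ← R2 − 19/372·R3.
R4 ← R4 − 823/1116·R3.
R4 ← R4 / (-797/1017).
R1 ← R1 + 340/339·R4.
R2 ← R2 − 286/339·R4.
R3 ← R3 + 118/113·R4.
Reading off the reduced rows gives x = 2, y = 3/2, z = -2, w = 1.

x = 2, y = 3/2, z = -2, w = 1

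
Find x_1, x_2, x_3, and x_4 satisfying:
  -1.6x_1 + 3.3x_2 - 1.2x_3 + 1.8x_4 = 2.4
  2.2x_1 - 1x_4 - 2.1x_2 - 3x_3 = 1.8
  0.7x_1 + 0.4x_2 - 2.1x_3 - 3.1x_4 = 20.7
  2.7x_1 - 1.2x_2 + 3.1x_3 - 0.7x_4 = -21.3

x_1 = -6, x_2 = 0, x_3 = -3, x_4 = -6

Row-reduce the augmented matrix:
R1 ← R1 / (-8/5).
R2 ← R2 − 11/5·R1.
R3 ← R3 − 7/10·R1.
R4 ← R4 − 27/10·R1.
R2 ← R2 / (39/16).
R1 ← R1 + 33/16·R2.
R3 ← R3 − 59/32·R2.
R4 ← R4 − 699/160·R2.
R3 ← R3 / (58/65).
R1 ← R1 + 207/65·R3.
R2 ← R2 + 124/65·R3.
R4 ← R4 − 3058/325·R3.
R4 ← R4 / (15592/435).
R1 ← R1 + 1405/116·R4.
R2 ← R2 + 195/29·R4.
R3 ← R3 + 1337/348·R4.
Reading off the reduced rows gives x_1 = -6, x_2 = 0, x_3 = -3, x_4 = -6.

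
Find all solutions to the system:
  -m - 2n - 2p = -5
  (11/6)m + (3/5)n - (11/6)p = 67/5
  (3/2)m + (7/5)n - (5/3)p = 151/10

m = 3, n = 4, p = -3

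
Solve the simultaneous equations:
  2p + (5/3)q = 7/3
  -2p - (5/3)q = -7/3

Row-reduce:
R1 ← R1 / (2).
R2 ← R2 + 2·R1.
Rank is 1 with 2 unknowns, leaving q free.

infinitely many solutions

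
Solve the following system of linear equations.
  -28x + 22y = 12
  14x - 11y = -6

infinitely many solutions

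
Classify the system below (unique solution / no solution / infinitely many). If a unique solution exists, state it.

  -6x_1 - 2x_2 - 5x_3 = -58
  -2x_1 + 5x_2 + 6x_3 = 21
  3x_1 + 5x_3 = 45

Row-reduce the augmented matrix:
R1 ← R1 / (-6).
R2 ← R2 + 2·R1.
R3 ← R3 − 3·R1.
R2 ← R2 / (17/3).
R1 ← R1 − 1/3·R2.
R3 ← R3 + 1·R2.
R3 ← R3 / (131/34).
R1 ← R1 − 13/34·R3.
R2 ← R2 − 23/17·R3.
Reading off the reduced rows gives x_1 = 5, x_2 = -1, x_3 = 6.

x_1 = 5, x_2 = -1, x_3 = 6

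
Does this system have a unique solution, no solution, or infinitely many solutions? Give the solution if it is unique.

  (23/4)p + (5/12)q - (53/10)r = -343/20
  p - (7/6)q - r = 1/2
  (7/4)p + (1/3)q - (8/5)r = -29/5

infinitely many solutions

Row-reduce:
R1 ← R1 / (23/4).
R2 ← R2 − 1·R1.
R3 ← R3 − 7/4·R1.
R2 ← R2 / (-57/46).
R1 ← R1 − 5/69·R2.
R3 ← R3 − 19/92·R2.
Rank is 2 with 3 unknowns, leaving r free.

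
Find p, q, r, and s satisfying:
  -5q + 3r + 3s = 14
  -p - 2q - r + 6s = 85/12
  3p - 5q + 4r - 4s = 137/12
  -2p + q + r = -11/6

Row-reduce the augmented matrix:
Swap R1 and R2.
R1 ← R1 / (-1).
R3 ← R3 − 3·R1.
R4 ← R4 + 2·R1.
R2 ← R2 / (-5).
R1 ← R1 − 2·R2.
R3 ← R3 + 11·R2.
R4 ← R4 − 5·R2.
R3 ← R3 / (-28/5).
R1 ← R1 − 11/5·R3.
R2 ← R2 + 3/5·R3.
R4 ← R4 − 6·R3.
R4 ← R4 / (-15/14).
R1 ← R1 + 53/28·R4.
R2 ← R2 + 39/28·R4.
R3 ← R3 + 37/28·R4.
Reading off the reduced rows gives p = -3/4, q = -3, r = -1/3, s = 0.

p = -3/4, q = -3, r = -1/3, s = 0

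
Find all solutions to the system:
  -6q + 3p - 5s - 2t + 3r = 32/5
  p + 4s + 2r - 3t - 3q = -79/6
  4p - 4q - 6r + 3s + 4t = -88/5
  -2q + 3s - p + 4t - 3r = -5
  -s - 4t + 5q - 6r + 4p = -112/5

p = -3/5, q = 4/5, r = 8/3, s = -2, t = 5/2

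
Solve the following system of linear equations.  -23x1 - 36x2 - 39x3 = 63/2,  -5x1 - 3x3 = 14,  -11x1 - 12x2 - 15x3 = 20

no solution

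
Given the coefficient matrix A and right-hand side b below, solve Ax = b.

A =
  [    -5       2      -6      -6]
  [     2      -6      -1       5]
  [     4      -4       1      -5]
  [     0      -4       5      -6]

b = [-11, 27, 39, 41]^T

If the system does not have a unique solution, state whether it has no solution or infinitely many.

Row-reduce the augmented matrix:
R1 ← R1 / (-5).
R2 ← R2 − 2·R1.
R3 ← R3 − 4·R1.
R2 ← R2 / (-26/5).
R1 ← R1 + 2/5·R2.
R3 ← R3 + 12/5·R2.
R4 ← R4 + 4·R2.
R3 ← R3 / (-29/13).
R1 ← R1 − 19/13·R3.
R2 ← R2 − 17/26·R3.
R4 ← R4 − 99/13·R3.
R4 ← R4 / (-1321/29).
R1 ← R1 + 180/29·R4.
R2 ← R2 + 108/29·R4.
R3 ← R3 − 143/29·R4.
Reading off the reduced rows gives x_1 = 1, x_2 = -6, x_3 = 1, x_4 = -2.

x_1 = 1, x_2 = -6, x_3 = 1, x_4 = -2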